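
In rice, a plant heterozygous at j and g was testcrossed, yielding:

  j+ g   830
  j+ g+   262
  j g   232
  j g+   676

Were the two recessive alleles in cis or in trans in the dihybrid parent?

The two most frequent classes are j+ g (830) and j g+ (676); these are the parental (non-recombinant) types.
So the F1 carried j+ g on one chromosome and j g+ on the other — the recessive alleles are on opposite chromosomes (trans / repulsion).

trans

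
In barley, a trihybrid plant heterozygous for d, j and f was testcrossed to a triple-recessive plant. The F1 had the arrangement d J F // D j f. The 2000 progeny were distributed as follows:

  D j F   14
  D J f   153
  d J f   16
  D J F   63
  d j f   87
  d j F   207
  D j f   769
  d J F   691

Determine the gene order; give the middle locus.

The two rarest classes, d J f and D j F, are the double crossovers. Comparing them with the parentals, only the f allele has switched, so f is the middle locus and the order is j – f – d.

f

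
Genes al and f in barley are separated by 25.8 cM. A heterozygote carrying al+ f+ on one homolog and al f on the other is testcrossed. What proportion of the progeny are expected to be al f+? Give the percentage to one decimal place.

12.9%

A map distance of 25.8 cM corresponds to a recombination frequency of 0.258.
The F1 is al+ f+ / al f, so al f+ is a recombinant gamete class with expected frequency r/2 = 0.258/2 = 0.1290.
That is 0.1290 = 12.9% of the progeny.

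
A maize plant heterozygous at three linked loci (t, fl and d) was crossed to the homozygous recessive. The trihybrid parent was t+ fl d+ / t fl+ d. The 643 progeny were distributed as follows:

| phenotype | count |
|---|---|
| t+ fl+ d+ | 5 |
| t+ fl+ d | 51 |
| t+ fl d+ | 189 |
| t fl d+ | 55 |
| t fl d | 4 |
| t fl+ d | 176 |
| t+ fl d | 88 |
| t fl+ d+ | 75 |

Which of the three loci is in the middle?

fl

The two rarest classes, t+ fl+ d+ and t fl d, are the double crossovers. Comparing them with the parentals, only the fl allele has switched, so fl is the middle locus and the order is d – fl – t.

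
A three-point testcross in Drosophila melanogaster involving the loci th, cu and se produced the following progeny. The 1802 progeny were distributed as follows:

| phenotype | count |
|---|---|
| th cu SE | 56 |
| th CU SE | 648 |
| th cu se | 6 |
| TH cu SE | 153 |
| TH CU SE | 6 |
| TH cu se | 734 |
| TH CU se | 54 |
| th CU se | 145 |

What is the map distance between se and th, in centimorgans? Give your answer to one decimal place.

17.2 centimorgans

The two most frequent reciprocal classes, TH cu se and th CU SE, are the parental types, so the F1 was TH cu se / th CU SE.
The two rarest classes, th cu se and TH CU SE, are the double crossovers. Comparing them with the parentals, only the th allele has switched, so th is the middle locus and the order is se – th – cu.
Crossovers in the se–th interval produce the single-crossover classes TH cu SE and th CU se (153 + 145 = 298) plus the double crossovers (12).
RF(se–th) = (298 + 12) / 1802 = 310/1802 = 0.1720 → 17.2 centimorgans.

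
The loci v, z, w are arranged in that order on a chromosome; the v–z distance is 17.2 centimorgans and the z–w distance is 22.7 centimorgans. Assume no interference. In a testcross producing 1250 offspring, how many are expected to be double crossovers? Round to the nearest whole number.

49

Map distances give recombination frequencies of 0.172 and 0.227 for the two intervals.
With no interference, expected double-crossover frequency = 0.172 × 0.227 = 0.03904.
Expected number = 0.03904 × 1250 = 48.80 ≈ 49.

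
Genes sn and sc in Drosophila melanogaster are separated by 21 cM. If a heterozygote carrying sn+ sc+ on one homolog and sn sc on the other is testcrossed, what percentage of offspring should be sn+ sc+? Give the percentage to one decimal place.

39.5%

A map distance of 21 cM corresponds to a recombination frequency of 0.210.
The F1 is sn+ sc+ / sn sc, so sn+ sc+ is a parental gamete class with expected frequency (1 − r)/2 = 0.790/2 = 0.3950.
That is 0.3950 = 39.5% of the progeny.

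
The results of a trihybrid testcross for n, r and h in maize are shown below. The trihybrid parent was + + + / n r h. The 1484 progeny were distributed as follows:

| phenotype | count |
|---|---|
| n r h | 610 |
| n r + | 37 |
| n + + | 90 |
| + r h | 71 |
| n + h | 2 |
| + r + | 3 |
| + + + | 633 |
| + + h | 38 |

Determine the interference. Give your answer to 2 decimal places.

The two rarest classes, + r + and n + h, are the double crossovers. Comparing them with the parentals, only the r allele has switched, so r is the middle locus and the order is h – r – n.
h–r: (75 + 5)/1484 = 0.0539; r–n: (161 + 5)/1484 = 0.1119.
Expected DCO frequency = 0.0539 × 0.1119 ≈ 0.00603; observed = 5/1484 ≈ 0.00337.
Coefficient of coincidence = 0.00337/0.00603 ≈ 0.56; interference = 1 − 0.56 = 0.44.

0.44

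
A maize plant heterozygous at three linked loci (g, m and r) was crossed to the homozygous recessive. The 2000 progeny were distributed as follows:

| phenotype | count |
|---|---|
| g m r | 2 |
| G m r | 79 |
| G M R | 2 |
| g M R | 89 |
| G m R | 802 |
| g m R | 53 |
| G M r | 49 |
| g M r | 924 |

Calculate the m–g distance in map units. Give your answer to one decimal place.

5.3 map units

The two most frequent reciprocal classes, G m R and g M r, are the parental types, so the F1 was G m R / g M r.
The two rarest classes, G M R and g m r, are the double crossovers. Comparing them with the parentals, only the m allele has switched, so m is the middle locus and the order is r – m – g.
Crossovers in the m–g interval produce the single-crossover classes g m R and G M r (53 + 49 = 102) plus the double crossovers (4).
RF(m–g) = (102 + 4) / 2000 = 106/2000 = 0.0530 → 5.3 map units.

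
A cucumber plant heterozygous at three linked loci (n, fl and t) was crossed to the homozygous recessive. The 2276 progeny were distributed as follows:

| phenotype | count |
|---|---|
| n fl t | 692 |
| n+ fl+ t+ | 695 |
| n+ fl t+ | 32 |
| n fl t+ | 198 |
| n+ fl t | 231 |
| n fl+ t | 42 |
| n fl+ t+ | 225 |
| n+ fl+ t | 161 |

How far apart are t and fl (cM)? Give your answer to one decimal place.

The two most frequent reciprocal classes, n+ fl+ t+ and n fl t, are the parental types, so the F1 was n+ fl+ t+ / n fl t.
The two rarest classes, n+ fl t+ and n fl+ t, are the double crossovers. Comparing them with the parentals, only the fl allele has switched, so fl is the middle locus and the order is t – fl – n.
Crossovers in the t–fl interval produce the single-crossover classes n+ fl+ t and n fl t+ (161 + 198 = 359) plus the double crossovers (74).
RF(t–fl) = (359 + 74) / 2276 = 433/2276 = 0.1902 → 19.0 cM.

19.0 cM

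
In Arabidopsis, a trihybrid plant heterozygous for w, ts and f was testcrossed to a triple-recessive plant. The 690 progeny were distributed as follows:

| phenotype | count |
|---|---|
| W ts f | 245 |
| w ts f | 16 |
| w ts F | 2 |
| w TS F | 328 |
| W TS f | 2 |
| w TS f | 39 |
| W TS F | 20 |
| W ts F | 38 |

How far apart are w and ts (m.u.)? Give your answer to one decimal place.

5.8 m.u.

The two most frequent reciprocal classes, W ts f and w TS F, are the parental types, so the F1 was W ts f / w TS F.
The two rarest classes, W TS f and w ts F, are the double crossovers. Comparing them with the parentals, only the ts allele has switched, so ts is the middle locus and the order is w – ts – f.
Crossovers in the w–ts interval produce the single-crossover classes w ts f and W TS F (16 + 20 = 36) plus the double crossovers (4).
RF(w–ts) = (36 + 4) / 690 = 40/690 = 0.0580 → 5.8 m.u.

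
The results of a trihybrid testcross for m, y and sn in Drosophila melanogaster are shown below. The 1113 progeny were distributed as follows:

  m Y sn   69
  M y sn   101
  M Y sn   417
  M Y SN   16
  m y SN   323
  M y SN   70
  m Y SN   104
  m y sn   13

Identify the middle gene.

sn

The two most frequent reciprocal classes, M Y sn and m y SN, are the parental types, so the F1 was M Y sn / m y SN.
The two rarest classes, M Y SN and m y sn, are the double crossovers. Comparing them with the parentals, only the sn allele has switched, so sn is the middle locus and the order is y – sn – m.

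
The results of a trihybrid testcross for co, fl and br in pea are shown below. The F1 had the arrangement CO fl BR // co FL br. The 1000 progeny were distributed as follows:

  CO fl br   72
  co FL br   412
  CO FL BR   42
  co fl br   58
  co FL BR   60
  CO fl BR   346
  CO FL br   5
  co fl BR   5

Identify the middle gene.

co

The two rarest classes, co fl BR and CO FL br, are the double crossovers. Comparing them with the parentals, only the co allele has switched, so co is the middle locus and the order is fl – co – br.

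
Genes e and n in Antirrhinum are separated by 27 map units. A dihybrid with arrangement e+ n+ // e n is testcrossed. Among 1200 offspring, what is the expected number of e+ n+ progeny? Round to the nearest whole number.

438

A map distance of 27 map units corresponds to a recombination frequency of 0.270.
The F1 is e+ n+ / e n, so e+ n+ is a parental gamete class with expected frequency (1 − r)/2 = 0.730/2 = 0.3650.
Expected number = 0.3650 × 1200 = 438.00 ≈ 438.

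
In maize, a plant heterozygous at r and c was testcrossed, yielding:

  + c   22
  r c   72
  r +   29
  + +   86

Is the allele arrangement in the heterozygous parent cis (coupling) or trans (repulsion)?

The two most frequent classes are + + (86) and r c (72); these are the parental (non-recombinant) types.
So the F1 carried + + on one chromosome and r c on the other — the recessive alleles are on the same chromosome (cis / coupling).

cis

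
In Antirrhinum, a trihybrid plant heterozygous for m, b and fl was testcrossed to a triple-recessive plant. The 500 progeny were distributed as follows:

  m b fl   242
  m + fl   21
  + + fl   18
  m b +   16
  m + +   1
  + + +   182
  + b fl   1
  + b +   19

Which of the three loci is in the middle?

The two most frequent reciprocal classes, m b fl and + + +, are the parental types, so the F1 was m b fl / + + +.
The two rarest classes, + b fl and m + +, are the double crossovers. Comparing them with the parentals, only the m allele has switched, so m is the middle locus and the order is fl – m – b.

m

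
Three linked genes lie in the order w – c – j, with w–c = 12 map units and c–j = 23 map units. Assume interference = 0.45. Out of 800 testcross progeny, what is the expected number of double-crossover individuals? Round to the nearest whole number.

Map distances give recombination frequencies of 0.120 and 0.230 for the two intervals.
With interference 0.45 (so coincidence = 0.55), expected double-crossover frequency = 0.120 × 0.230 × 0.55 = 0.01518.
Expected number = 0.01518 × 800 = 12.14 ≈ 12.

12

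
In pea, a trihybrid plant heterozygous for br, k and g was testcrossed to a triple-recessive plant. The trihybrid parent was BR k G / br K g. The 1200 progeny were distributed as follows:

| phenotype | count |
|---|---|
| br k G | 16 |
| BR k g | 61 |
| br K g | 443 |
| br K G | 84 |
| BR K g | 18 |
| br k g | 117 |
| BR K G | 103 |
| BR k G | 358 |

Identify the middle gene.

The two rarest classes, br k G and BR K g, are the double crossovers. Comparing them with the parentals, only the br allele has switched, so br is the middle locus and the order is k – br – g.

br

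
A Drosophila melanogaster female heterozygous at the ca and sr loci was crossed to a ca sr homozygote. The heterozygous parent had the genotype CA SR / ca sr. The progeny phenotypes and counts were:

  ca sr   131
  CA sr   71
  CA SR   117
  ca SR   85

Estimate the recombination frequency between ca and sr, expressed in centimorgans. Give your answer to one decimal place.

The recombinant classes are CA sr and ca SR: 71 + 85 = 156.
Recombination frequency = 156/404 = 0.3861 ≈ 38.6%, i.e. 38.6 centimorgans.

38.6 centimorgans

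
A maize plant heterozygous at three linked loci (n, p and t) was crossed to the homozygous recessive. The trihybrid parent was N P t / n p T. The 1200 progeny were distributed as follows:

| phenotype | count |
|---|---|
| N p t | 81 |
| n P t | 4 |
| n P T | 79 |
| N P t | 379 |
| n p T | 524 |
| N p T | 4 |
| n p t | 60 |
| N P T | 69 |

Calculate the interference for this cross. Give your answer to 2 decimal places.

0.58

The two rarest classes, n P t and N p T, are the double crossovers. Comparing them with the parentals, only the n allele has switched, so n is the middle locus and the order is t – n – p.
t–n: (129 + 8)/1200 = 0.1142; n–p: (160 + 8)/1200 = 0.1400.
Expected DCO frequency = 0.1142 × 0.1400 ≈ 0.01599; observed = 8/1200 ≈ 0.00667.
Coefficient of coincidence = 0.00667/0.01599 ≈ 0.42; interference = 1 − 0.42 = 0.58.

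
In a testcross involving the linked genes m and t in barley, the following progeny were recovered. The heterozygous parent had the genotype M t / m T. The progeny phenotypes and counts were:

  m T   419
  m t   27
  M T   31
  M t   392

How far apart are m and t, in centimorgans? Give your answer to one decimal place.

6.7 centimorgans

The recombinant classes are M T and m t: 31 + 27 = 58.
Recombination frequency = 58/869 = 0.0667 ≈ 6.7%, i.e. 6.7 centimorgans.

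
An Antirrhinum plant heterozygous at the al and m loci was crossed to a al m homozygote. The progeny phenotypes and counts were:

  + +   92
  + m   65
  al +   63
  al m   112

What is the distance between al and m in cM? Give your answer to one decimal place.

38.6 cM

The two most frequent classes, + + (92) and al m (112), are the parental types, so the F1 was + + / al m.
The recombinant classes are + m and al +: 65 + 63 = 128.
Recombination frequency = 128/332 = 0.3855 ≈ 38.6%, i.e. 38.6 cM.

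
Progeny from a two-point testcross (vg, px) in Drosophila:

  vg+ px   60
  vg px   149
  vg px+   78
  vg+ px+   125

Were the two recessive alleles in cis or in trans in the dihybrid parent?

cis

The two most frequent classes are vg+ px+ (125) and vg px (149); these are the parental (non-recombinant) types.
So the F1 carried vg+ px+ on one chromosome and vg px on the other — the recessive alleles are on the same chromosome (cis / coupling).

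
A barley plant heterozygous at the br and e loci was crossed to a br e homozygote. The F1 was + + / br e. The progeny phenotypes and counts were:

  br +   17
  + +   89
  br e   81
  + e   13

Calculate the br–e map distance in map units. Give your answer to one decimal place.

15.0 map units

The recombinant classes are + e and br +: 13 + 17 = 30.
Recombination frequency = 30/200 = 0.1500 ≈ 15.0%, i.e. 15.0 map units.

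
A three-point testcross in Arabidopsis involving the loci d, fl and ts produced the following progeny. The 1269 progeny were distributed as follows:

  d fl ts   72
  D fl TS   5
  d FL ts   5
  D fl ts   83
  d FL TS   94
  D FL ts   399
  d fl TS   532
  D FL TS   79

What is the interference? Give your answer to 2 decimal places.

0.58

The two most frequent reciprocal classes, d fl TS and D FL ts, are the parental types, so the F1 was d fl TS / D FL ts.
The two rarest classes, D fl TS and d FL ts, are the double crossovers. Comparing them with the parentals, only the d allele has switched, so d is the middle locus and the order is ts – d – fl.
ts–d: (151 + 10)/1269 = 0.1269; d–fl: (177 + 10)/1269 = 0.1474.
Expected DCO frequency = 0.1269 × 0.1474 ≈ 0.01871; observed = 10/1269 ≈ 0.00788.
Coefficient of coincidence = 0.00788/0.01871 ≈ 0.42; interference = 1 − 0.42 = 0.58.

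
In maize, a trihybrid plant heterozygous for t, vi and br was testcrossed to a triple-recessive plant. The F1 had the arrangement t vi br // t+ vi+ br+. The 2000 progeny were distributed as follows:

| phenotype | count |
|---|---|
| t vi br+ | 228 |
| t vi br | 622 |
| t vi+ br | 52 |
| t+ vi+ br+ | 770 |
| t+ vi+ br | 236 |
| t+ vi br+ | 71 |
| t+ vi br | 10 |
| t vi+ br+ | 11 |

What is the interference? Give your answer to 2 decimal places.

0.40

The two rarest classes, t+ vi br and t vi+ br+, are the double crossovers. Comparing them with the parentals, only the t allele has switched, so t is the middle locus and the order is vi – t – br.
vi–t: (123 + 21)/2000 = 0.0720; t–br: (464 + 21)/2000 = 0.2425.
Expected DCO frequency = 0.0720 × 0.2425 ≈ 0.01746; observed = 21/2000 ≈ 0.01050.
Coefficient of coincidence = 0.01050/0.01746 ≈ 0.60; interference = 1 − 0.60 = 0.40.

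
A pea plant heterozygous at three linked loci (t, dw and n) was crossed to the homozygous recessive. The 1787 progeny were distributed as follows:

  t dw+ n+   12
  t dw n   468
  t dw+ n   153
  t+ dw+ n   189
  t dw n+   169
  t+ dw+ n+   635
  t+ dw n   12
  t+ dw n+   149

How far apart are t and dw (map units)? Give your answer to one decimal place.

The two most frequent reciprocal classes, t dw n and t+ dw+ n+, are the parental types, so the F1 was t dw n / t+ dw+ n+.
The two rarest classes, t+ dw n and t dw+ n+, are the double crossovers. Comparing them with the parentals, only the t allele has switched, so t is the middle locus and the order is n – t – dw.
Crossovers in the t–dw interval produce the single-crossover classes t dw+ n and t+ dw n+ (153 + 149 = 302) plus the double crossovers (24).
RF(t–dw) = (302 + 24) / 1787 = 326/1787 = 0.1824 → 18.2 map units.

18.2 map units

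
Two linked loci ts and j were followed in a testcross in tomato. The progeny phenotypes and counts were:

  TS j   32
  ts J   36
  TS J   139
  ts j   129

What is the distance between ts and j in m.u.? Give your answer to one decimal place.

The two most frequent classes, TS J (139) and ts j (129), are the parental types, so the F1 was TS J / ts j.
The recombinant classes are TS j and ts J: 32 + 36 = 68.
Recombination frequency = 68/336 = 0.2024 ≈ 20.2%, i.e. 20.2 m.u.

20.2 m.u.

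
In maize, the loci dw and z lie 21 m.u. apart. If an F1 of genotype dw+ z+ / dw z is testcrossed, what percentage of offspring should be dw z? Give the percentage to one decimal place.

39.5%

A map distance of 21 m.u. corresponds to a recombination frequency of 0.210.
The F1 is dw+ z+ / dw z, so dw z is a parental gamete class with expected frequency (1 − r)/2 = 0.790/2 = 0.3950.
That is 0.3950 = 39.5% of the progeny.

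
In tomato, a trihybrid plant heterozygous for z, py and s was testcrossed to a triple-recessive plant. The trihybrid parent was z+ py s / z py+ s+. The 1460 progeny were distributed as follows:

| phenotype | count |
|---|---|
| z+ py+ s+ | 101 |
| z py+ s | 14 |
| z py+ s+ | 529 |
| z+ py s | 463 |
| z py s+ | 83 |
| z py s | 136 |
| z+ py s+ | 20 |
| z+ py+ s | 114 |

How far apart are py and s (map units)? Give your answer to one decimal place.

The two rarest classes, z+ py s+ and z py+ s, are the double crossovers. Comparing them with the parentals, only the s allele has switched, so s is the middle locus and the order is py – s – z.
Crossovers in the py–s interval produce the single-crossover classes z+ py+ s and z py s+ (114 + 83 = 197) plus the double crossovers (34).
RF(py–s) = (197 + 34) / 1460 = 231/1460 = 0.1582 → 15.8 map units.

15.8 map units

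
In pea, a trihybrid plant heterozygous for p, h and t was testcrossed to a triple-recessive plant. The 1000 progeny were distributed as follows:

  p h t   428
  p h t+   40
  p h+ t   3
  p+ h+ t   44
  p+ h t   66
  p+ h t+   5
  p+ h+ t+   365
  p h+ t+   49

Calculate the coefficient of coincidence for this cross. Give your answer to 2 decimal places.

0.71

The two most frequent reciprocal classes, p+ h+ t+ and p h t, are the parental types, so the F1 was p+ h+ t+ / p h t.
The two rarest classes, p+ h t+ and p h+ t, are the double crossovers. Comparing them with the parentals, only the h allele has switched, so h is the middle locus and the order is t – h – p.
t–h: (84 + 8)/1000 = 0.0920; h–p: (115 + 8)/1000 = 0.1230.
Expected DCO frequency = 0.0920 × 0.1230 ≈ 0.01132; observed = 8/1000 ≈ 0.00800.
Coefficient of coincidence = 0.00800/0.01132 ≈ 0.71.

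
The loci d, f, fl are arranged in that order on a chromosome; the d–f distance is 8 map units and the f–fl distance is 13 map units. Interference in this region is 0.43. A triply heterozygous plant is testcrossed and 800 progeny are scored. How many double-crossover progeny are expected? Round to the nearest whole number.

Map distances give recombination frequencies of 0.080 and 0.130 for the two intervals.
With interference 0.43 (so coincidence = 0.57), expected double-crossover frequency = 0.080 × 0.130 × 0.57 = 0.00593.
Expected number = 0.00593 × 800 = 4.74 ≈ 5.

5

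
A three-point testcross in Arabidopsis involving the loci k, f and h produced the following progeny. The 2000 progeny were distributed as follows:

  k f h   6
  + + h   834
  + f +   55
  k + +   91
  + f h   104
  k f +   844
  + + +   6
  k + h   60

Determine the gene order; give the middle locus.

h

The two most frequent reciprocal classes, k f + and + + h, are the parental types, so the F1 was k f + / + + h.
The two rarest classes, k f h and + + +, are the double crossovers. Comparing them with the parentals, only the h allele has switched, so h is the middle locus and the order is k – h – f.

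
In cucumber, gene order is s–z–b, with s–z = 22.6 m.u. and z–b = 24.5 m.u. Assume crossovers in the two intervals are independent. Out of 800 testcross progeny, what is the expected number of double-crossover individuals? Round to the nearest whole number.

Map distances give recombination frequencies of 0.226 and 0.245 for the two intervals.
With no interference, expected double-crossover frequency = 0.226 × 0.245 = 0.05537.
Expected number = 0.05537 × 800 = 44.30 ≈ 44.

44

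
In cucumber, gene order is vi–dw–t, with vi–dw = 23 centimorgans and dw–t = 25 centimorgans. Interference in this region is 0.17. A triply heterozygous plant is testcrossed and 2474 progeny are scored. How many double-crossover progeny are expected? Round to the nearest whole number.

Map distances give recombination frequencies of 0.230 and 0.250 for the two intervals.
With interference 0.17 (so coincidence = 0.83), expected double-crossover frequency = 0.230 × 0.250 × 0.83 = 0.04772.
Expected number = 0.04772 × 2474 = 118.07 ≈ 118.

118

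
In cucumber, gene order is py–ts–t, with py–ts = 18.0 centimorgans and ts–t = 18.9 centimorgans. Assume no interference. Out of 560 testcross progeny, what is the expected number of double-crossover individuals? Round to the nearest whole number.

Map distances give recombination frequencies of 0.180 and 0.189 for the two intervals.
With no interference, expected double-crossover frequency = 0.180 × 0.189 = 0.03402.
Expected number = 0.03402 × 560 = 19.05 ≈ 19.

19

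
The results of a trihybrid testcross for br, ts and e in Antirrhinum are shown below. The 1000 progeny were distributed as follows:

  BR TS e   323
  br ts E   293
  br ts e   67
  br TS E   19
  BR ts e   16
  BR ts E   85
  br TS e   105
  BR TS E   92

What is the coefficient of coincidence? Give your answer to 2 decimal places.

0.80

The two most frequent reciprocal classes, br ts E and BR TS e, are the parental types, so the F1 was br ts E / BR TS e.
The two rarest classes, br TS E and BR ts e, are the double crossovers. Comparing them with the parentals, only the ts allele has switched, so ts is the middle locus and the order is br – ts – e.
br–ts: (190 + 35)/1000 = 0.2250; ts–e: (159 + 35)/1000 = 0.1940.
Expected DCO frequency = 0.2250 × 0.1940 ≈ 0.04365; observed = 35/1000 ≈ 0.03500.
Coefficient of coincidence = 0.03500/0.04365 ≈ 0.80.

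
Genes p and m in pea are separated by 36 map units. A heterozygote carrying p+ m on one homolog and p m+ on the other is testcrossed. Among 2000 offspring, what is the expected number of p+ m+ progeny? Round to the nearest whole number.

A map distance of 36 map units corresponds to a recombination frequency of 0.360.
The F1 is p+ m / p m+, so p+ m+ is a recombinant gamete class with expected frequency r/2 = 0.360/2 = 0.1800.
Expected number = 0.1800 × 2000 = 360.00 ≈ 360.

360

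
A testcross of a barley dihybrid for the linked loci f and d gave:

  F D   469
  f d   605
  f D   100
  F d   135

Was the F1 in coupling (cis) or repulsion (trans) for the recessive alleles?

cis

The two most frequent classes are F D (469) and f d (605); these are the parental (non-recombinant) types.
So the F1 carried F D on one chromosome and f d on the other — the recessive alleles are on the same chromosome (cis / coupling).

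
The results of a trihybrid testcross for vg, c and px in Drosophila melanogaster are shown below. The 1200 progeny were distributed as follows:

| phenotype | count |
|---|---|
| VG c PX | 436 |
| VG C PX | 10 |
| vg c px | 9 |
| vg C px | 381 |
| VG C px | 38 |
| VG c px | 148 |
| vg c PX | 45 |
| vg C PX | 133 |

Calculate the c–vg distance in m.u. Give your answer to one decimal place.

The two most frequent reciprocal classes, vg C px and VG c PX, are the parental types, so the F1 was vg C px / VG c PX.
The two rarest classes, vg c px and VG C PX, are the double crossovers. Comparing them with the parentals, only the c allele has switched, so c is the middle locus and the order is px – c – vg.
Crossovers in the c–vg interval produce the single-crossover classes VG C px and vg c PX (38 + 45 = 83) plus the double crossovers (19).
RF(c–vg) = (83 + 19) / 1200 = 102/1200 = 0.0850 → 8.5 m.u.

8.5 m.u.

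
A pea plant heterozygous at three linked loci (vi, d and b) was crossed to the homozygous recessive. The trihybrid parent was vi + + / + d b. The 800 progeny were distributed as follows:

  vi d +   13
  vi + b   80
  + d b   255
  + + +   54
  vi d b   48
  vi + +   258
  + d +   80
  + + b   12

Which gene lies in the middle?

The two rarest classes, vi d + and + + b, are the double crossovers. Comparing them with the parentals, only the d allele has switched, so d is the middle locus and the order is b – d – vi.

d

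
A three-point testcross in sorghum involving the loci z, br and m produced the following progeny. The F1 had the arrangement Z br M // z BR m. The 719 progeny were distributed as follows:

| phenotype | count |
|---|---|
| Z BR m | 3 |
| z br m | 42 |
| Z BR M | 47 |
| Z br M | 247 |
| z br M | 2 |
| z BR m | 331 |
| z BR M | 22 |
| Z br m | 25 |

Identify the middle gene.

z

The two rarest classes, z br M and Z BR m, are the double crossovers. Comparing them with the parentals, only the z allele has switched, so z is the middle locus and the order is br – z – m.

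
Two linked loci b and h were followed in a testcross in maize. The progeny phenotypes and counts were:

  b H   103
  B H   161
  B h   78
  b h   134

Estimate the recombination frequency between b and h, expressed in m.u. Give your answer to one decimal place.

38.0 m.u.

The two most frequent classes, B H (161) and b h (134), are the parental types, so the F1 was B H / b h.
The recombinant classes are B h and b H: 78 + 103 = 181.
Recombination frequency = 181/476 = 0.3803 ≈ 38.0%, i.e. 38.0 m.u.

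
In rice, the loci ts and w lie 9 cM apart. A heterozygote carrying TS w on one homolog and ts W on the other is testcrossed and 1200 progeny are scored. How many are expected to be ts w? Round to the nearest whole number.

A map distance of 9 cM corresponds to a recombination frequency of 0.090.
The F1 is TS w / ts W, so ts w is a recombinant gamete class with expected frequency r/2 = 0.090/2 = 0.0450.
Expected number = 0.0450 × 1200 = 54.00 ≈ 54.

54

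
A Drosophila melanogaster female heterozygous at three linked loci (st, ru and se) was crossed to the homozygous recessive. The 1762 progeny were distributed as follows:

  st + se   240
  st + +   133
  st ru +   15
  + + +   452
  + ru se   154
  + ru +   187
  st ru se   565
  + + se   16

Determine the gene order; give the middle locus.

se

The two most frequent reciprocal classes, + + + and st ru se, are the parental types, so the F1 was + + + / st ru se.
The two rarest classes, + + se and st ru +, are the double crossovers. Comparing them with the parentals, only the se allele has switched, so se is the middle locus and the order is ru – se – st.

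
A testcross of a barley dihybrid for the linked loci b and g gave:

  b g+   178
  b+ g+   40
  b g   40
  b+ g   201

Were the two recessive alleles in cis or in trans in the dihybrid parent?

trans

The two most frequent classes are b+ g (201) and b g+ (178); these are the parental (non-recombinant) types.
So the F1 carried b+ g on one chromosome and b g+ on the other — the recessive alleles are on opposite chromosomes (trans / repulsion).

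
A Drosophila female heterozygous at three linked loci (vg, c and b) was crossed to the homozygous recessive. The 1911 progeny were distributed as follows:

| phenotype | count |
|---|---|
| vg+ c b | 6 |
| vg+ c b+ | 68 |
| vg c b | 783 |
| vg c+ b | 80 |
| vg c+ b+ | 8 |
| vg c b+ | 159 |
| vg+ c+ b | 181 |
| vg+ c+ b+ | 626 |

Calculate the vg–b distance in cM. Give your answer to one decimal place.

18.5 cM

The two most frequent reciprocal classes, vg c b and vg+ c+ b+, are the parental types, so the F1 was vg c b / vg+ c+ b+.
The two rarest classes, vg+ c b and vg c+ b+, are the double crossovers. Comparing them with the parentals, only the vg allele has switched, so vg is the middle locus and the order is b – vg – c.
Crossovers in the b–vg interval produce the single-crossover classes vg c b+ and vg+ c+ b (159 + 181 = 340) plus the double crossovers (14).
RF(b–vg) = (340 + 14) / 1911 = 354/1911 = 0.1852 → 18.5 cM.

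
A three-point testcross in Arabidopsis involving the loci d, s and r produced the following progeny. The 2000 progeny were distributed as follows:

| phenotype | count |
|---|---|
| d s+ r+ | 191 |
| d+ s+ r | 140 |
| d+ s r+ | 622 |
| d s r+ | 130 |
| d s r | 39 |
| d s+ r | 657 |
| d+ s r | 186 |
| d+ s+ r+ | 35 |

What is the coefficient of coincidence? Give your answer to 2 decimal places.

0.95

The two most frequent reciprocal classes, d+ s r+ and d s+ r, are the parental types, so the F1 was d+ s r+ / d s+ r.
The two rarest classes, d+ s+ r+ and d s r, are the double crossovers. Comparing them with the parentals, only the s allele has switched, so s is the middle locus and the order is r – s – d.
r–s: (377 + 74)/2000 = 0.2255; s–d: (270 + 74)/2000 = 0.1720.
Expected DCO frequency = 0.2255 × 0.1720 ≈ 0.03879; observed = 74/2000 ≈ 0.03700.
Coefficient of coincidence = 0.03700/0.03879 ≈ 0.95.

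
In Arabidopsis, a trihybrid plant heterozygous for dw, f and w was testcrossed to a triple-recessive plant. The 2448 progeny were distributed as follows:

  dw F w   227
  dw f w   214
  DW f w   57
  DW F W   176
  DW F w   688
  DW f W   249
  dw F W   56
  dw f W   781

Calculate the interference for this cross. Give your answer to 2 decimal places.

The two most frequent reciprocal classes, DW F w and dw f W, are the parental types, so the F1 was DW F w / dw f W.
The two rarest classes, DW f w and dw F W, are the double crossovers. Comparing them with the parentals, only the f allele has switched, so f is the middle locus and the order is w – f – dw.
w–f: (390 + 113)/2448 = 0.2055; f–dw: (476 + 113)/2448 = 0.2406.
Expected DCO frequency = 0.2055 × 0.2406 ≈ 0.04944; observed = 113/2448 ≈ 0.04616.
Coefficient of coincidence = 0.04616/0.04944 ≈ 0.93; interference = 1 − 0.93 = 0.07.

0.07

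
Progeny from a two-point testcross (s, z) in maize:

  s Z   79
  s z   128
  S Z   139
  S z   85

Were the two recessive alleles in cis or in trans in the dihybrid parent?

The two most frequent classes are S Z (139) and s z (128); these are the parental (non-recombinant) types.
So the F1 carried S Z on one chromosome and s z on the other — the recessive alleles are on the same chromosome (cis / coupling).

cis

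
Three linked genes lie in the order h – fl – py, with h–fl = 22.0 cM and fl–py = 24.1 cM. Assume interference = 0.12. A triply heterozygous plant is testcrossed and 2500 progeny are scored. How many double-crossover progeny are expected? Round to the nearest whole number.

117

Map distances give recombination frequencies of 0.220 and 0.241 for the two intervals.
With interference 0.12 (so coincidence = 0.88), expected double-crossover frequency = 0.220 × 0.241 × 0.88 = 0.04666.
Expected number = 0.04666 × 2500 = 116.64 ≈ 117.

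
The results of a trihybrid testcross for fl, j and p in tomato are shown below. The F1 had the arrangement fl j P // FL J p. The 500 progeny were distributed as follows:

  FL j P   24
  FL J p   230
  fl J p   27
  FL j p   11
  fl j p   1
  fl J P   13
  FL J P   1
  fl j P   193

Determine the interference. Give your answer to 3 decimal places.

0.274

The two rarest classes, fl j p and FL J P, are the double crossovers. Comparing them with the parentals, only the p allele has switched, so p is the middle locus and the order is fl – p – j.
fl–p: (51 + 2)/500 = 0.1060; p–j: (24 + 2)/500 = 0.0520.
Expected DCO frequency = 0.1060 × 0.0520 ≈ 0.00551; observed = 2/500 ≈ 0.00400.
Coefficient of coincidence = 0.00400/0.00551 ≈ 0.726; interference = 1 − 0.726 = 0.274.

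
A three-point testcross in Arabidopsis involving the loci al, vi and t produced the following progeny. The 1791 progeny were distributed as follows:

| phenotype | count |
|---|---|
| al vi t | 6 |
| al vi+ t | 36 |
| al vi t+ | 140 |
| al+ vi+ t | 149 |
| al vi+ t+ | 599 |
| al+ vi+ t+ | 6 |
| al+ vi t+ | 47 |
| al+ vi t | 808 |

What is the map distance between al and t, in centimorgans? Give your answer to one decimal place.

5.3 centimorgans

The two most frequent reciprocal classes, al+ vi t and al vi+ t+, are the parental types, so the F1 was al+ vi t / al vi+ t+.
The two rarest classes, al vi t and al+ vi+ t+, are the double crossovers. Comparing them with the parentals, only the al allele has switched, so al is the middle locus and the order is t – al – vi.
Crossovers in the t–al interval produce the single-crossover classes al+ vi t+ and al vi+ t (47 + 36 = 83) plus the double crossovers (12).
RF(t–al) = (83 + 12) / 1791 = 95/1791 = 0.0530 → 5.3 centimorgans.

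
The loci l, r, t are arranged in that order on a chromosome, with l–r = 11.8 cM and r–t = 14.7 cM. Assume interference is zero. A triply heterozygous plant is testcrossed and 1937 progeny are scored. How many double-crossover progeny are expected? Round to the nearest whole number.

34

Map distances give recombination frequencies of 0.118 and 0.147 for the two intervals.
With no interference, expected double-crossover frequency = 0.118 × 0.147 = 0.01735.
Expected number = 0.01735 × 1937 = 33.60 ≈ 34.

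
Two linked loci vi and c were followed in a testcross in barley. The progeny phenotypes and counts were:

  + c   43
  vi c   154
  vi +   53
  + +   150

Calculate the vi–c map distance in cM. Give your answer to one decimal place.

The two most frequent classes, + + (150) and vi c (154), are the parental types, so the F1 was + + / vi c.
The recombinant classes are + c and vi +: 43 + 53 = 96.
Recombination frequency = 96/400 = 0.2400 ≈ 24.0%, i.e. 24.0 cM.

24.0 cM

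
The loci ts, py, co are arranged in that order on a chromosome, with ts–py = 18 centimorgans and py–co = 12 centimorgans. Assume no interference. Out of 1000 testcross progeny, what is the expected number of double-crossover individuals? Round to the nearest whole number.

22

Map distances give recombination frequencies of 0.180 and 0.120 for the two intervals.
With no interference, expected double-crossover frequency = 0.180 × 0.120 = 0.02160.
Expected number = 0.02160 × 1000 = 21.60 ≈ 22.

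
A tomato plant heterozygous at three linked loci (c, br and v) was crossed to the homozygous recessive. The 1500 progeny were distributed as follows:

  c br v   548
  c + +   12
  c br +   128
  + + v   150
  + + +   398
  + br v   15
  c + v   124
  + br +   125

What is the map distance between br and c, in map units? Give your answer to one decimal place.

The two most frequent reciprocal classes, + + + and c br v, are the parental types, so the F1 was + + + / c br v.
The two rarest classes, c + + and + br v, are the double crossovers. Comparing them with the parentals, only the c allele has switched, so c is the middle locus and the order is br – c – v.
Crossovers in the br–c interval produce the single-crossover classes + br + and c + v (125 + 124 = 249) plus the double crossovers (27).
RF(br–c) = (249 + 27) / 1500 = 276/1500 = 0.1840 → 18.4 map units.

18.4 map units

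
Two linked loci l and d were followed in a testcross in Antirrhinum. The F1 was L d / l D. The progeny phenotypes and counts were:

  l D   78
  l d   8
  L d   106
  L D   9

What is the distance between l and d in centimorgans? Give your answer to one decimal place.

The recombinant classes are L D and l d: 9 + 8 = 17.
Recombination frequency = 17/201 = 0.0846 ≈ 8.5%, i.e. 8.5 centimorgans.

8.5 centimorgans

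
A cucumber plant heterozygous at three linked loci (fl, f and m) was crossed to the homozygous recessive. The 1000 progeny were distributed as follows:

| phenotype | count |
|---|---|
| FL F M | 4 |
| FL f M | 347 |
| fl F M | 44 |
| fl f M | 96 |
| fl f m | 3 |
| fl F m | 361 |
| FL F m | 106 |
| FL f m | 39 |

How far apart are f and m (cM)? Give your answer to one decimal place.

9.0 cM

The two most frequent reciprocal classes, FL f M and fl F m, are the parental types, so the F1 was FL f M / fl F m.
The two rarest classes, FL F M and fl f m, are the double crossovers. Comparing them with the parentals, only the f allele has switched, so f is the middle locus and the order is fl – f – m.
Crossovers in the f–m interval produce the single-crossover classes FL f m and fl F M (39 + 44 = 83) plus the double crossovers (7).
RF(f–m) = (83 + 7) / 1000 = 90/1000 = 0.0900 → 9.0 cM.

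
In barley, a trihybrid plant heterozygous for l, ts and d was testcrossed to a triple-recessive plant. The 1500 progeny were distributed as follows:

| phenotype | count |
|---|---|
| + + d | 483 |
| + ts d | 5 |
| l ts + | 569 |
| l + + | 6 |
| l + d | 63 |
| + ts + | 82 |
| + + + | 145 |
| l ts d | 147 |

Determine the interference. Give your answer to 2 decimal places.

The two most frequent reciprocal classes, l ts + and + + d, are the parental types, so the F1 was l ts + / + + d.
The two rarest classes, l + + and + ts d, are the double crossovers. Comparing them with the parentals, only the ts allele has switched, so ts is the middle locus and the order is d – ts – l.
d–ts: (292 + 11)/1500 = 0.2020; ts–l: (145 + 11)/1500 = 0.1040.
Expected DCO frequency = 0.2020 × 0.1040 ≈ 0.02101; observed = 11/1500 ≈ 0.00733.
Coefficient of coincidence = 0.00733/0.02101 ≈ 0.35; interference = 1 − 0.35 = 0.65.

0.65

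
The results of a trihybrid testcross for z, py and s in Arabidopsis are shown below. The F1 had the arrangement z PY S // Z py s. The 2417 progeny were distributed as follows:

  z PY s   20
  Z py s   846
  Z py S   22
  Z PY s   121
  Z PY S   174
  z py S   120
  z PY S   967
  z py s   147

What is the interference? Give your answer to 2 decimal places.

0.01

The two rarest classes, z PY s and Z py S, are the double crossovers. Comparing them with the parentals, only the s allele has switched, so s is the middle locus and the order is py – s – z.
py–s: (241 + 42)/2417 = 0.1171; s–z: (321 + 42)/2417 = 0.1502.
Expected DCO frequency = 0.1171 × 0.1502 ≈ 0.01759; observed = 42/2417 ≈ 0.01738.
Coefficient of coincidence = 0.01738/0.01759 ≈ 0.99; interference = 1 − 0.99 = 0.01.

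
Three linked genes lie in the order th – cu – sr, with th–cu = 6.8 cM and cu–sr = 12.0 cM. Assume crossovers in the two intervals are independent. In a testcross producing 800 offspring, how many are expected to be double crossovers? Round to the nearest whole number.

7

Map distances give recombination frequencies of 0.068 and 0.120 for the two intervals.
With no interference, expected double-crossover frequency = 0.068 × 0.120 = 0.00816.
Expected number = 0.00816 × 800 = 6.53 ≈ 7.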